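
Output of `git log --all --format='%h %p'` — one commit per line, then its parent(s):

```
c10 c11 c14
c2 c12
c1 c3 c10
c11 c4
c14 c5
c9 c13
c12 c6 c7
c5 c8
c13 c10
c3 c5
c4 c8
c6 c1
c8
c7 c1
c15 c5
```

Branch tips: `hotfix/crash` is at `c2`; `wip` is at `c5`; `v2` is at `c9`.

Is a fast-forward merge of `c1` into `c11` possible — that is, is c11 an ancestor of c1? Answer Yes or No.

A fast-forward from c11 to c1 is possible iff c11 is an ancestor of c1.
Ancestors of c1: {c1, c10, c11, c14, c3, c4, c5, c8}.
c11 is among them, so fast-forward is possible.

Yes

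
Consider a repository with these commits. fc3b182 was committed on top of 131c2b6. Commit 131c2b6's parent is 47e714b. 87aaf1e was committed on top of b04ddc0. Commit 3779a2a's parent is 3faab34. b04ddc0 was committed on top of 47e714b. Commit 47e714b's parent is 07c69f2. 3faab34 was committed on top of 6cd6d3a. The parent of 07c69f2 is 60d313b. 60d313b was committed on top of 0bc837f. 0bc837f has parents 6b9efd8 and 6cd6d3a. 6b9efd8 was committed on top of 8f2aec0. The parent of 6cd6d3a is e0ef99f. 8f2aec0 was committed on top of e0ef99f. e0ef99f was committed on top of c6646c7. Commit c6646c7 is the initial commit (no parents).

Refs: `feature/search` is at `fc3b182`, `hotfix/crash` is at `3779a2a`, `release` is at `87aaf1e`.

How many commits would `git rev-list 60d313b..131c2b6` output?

3

Reachable from 131c2b6: {07c69f2, 0bc837f, 131c2b6, 47e714b, 60d313b, 6b9efd8, 6cd6d3a, 8f2aec0, c6646c7, e0ef99f}.
Reachable from 60d313b: {0bc837f, 60d313b, 6b9efd8, 6cd6d3a, 8f2aec0, c6646c7, e0ef99f}.
In 131c2b6's history but not 60d313b's: {07c69f2, 131c2b6, 47e714b} — 3 commits.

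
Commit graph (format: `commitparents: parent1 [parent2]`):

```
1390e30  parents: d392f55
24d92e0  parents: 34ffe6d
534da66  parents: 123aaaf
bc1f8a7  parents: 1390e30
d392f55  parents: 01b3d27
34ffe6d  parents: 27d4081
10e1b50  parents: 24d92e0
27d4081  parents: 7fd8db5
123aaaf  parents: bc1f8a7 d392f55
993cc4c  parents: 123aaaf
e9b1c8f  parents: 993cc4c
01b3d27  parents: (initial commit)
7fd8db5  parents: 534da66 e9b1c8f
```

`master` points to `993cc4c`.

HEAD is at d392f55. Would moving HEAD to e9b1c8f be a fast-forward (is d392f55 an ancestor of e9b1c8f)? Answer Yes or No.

Yes

A fast-forward from d392f55 to e9b1c8f is possible iff d392f55 is an ancestor of e9b1c8f.
Ancestors of e9b1c8f: {01b3d27, 123aaaf, 1390e30, 993cc4c, bc1f8a7, d392f55, e9b1c8f}.
d392f55 is among them, so fast-forward is possible.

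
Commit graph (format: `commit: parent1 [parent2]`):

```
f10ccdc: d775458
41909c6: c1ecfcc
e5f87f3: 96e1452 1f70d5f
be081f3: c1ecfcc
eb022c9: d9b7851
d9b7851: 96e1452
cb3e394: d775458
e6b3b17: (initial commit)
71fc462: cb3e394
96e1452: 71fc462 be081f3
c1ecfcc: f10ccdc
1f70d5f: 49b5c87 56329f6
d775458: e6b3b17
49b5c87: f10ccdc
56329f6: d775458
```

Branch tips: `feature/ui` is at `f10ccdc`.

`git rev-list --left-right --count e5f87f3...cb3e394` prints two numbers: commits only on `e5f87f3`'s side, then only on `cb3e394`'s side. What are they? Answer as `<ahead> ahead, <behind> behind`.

9 ahead, 0 behind

Reachable from e5f87f3: {1f70d5f, 49b5c87, 56329f6, 71fc462, 96e1452, be081f3, c1ecfcc, cb3e394, d775458, e5f87f3, e6b3b17, f10ccdc}.
Reachable from cb3e394: {cb3e394, d775458, e6b3b17}.
Only in e5f87f3's history (ahead): {1f70d5f, 49b5c87, 56329f6, 71fc462, 96e1452, be081f3, c1ecfcc, e5f87f3, f10ccdc} — 9.
Only in cb3e394's history (behind): {} — 0.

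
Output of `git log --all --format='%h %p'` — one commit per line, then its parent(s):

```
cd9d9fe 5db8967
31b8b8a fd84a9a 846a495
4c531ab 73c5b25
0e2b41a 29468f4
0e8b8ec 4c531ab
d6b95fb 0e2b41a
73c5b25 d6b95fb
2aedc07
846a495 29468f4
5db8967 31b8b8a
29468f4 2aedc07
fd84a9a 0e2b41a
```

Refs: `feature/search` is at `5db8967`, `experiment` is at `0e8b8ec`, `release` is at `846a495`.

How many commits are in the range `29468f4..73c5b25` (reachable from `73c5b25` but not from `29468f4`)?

3

Reachable from 73c5b25: {0e2b41a, 29468f4, 2aedc07, 73c5b25, d6b95fb}.
Reachable from 29468f4: {29468f4, 2aedc07}.
In 73c5b25's history but not 29468f4's: {0e2b41a, 73c5b25, d6b95fb} — 3 commits.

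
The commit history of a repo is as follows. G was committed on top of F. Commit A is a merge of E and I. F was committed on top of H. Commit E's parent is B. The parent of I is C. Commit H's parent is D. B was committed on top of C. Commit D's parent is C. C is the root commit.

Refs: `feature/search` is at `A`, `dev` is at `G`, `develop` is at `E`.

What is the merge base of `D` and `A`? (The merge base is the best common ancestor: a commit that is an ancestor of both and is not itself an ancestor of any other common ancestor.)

Ancestors of D: {C, D}.
Ancestors of A: {A, B, C, E, I}.
Common ancestors: {C}.
The only common ancestor is C, so it is the merge base.

C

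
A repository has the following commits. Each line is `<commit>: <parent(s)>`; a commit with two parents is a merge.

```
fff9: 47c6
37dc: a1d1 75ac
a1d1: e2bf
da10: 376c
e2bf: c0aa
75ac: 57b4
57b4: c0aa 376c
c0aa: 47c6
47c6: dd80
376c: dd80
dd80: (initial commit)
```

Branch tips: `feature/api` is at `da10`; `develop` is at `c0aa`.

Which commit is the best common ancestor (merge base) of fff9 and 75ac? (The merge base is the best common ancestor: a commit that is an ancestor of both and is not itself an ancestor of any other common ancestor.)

47c6

Ancestors of fff9: {47c6, dd80, fff9}.
Ancestors of 75ac: {376c, 47c6, 57b4, 75ac, c0aa, dd80}.
Common ancestors: {47c6, dd80}.
Among these, 47c6 is not an ancestor of any other common ancestor — it is the merge base.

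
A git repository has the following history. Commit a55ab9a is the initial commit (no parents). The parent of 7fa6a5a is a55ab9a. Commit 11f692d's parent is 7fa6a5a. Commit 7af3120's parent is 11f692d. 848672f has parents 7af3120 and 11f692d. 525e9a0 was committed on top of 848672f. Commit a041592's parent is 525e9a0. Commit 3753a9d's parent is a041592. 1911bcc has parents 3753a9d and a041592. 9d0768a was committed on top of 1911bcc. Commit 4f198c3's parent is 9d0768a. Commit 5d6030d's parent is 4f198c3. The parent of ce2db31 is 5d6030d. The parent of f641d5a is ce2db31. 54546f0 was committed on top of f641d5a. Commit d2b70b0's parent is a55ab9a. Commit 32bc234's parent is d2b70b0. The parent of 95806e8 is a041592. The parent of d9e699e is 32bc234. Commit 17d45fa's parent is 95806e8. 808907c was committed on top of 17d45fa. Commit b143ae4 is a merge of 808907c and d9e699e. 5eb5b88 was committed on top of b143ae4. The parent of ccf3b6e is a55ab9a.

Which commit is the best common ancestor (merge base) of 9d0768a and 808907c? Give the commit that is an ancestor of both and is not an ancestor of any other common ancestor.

Ancestors of 9d0768a: {11f692d, 1911bcc, 3753a9d, 525e9a0, 7af3120, 7fa6a5a, 848672f, 9d0768a, a041592, a55ab9a}.
Ancestors of 808907c: {11f692d, 17d45fa, 525e9a0, 7af3120, 7fa6a5a, 808907c, 848672f, 95806e8, a041592, a55ab9a}.
Common ancestors: {11f692d, 525e9a0, 7af3120, 7fa6a5a, 848672f, a041592, a55ab9a}.
Among these, a041592 is not an ancestor of any other common ancestor — it is the merge base.

a041592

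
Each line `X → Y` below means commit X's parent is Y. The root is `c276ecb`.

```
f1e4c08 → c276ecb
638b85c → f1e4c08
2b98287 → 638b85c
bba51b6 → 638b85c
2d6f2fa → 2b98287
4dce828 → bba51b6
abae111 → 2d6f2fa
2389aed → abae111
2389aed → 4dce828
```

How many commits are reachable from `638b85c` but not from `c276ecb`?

2

Reachable from 638b85c: {638b85c, c276ecb, f1e4c08}.
Reachable from c276ecb: {c276ecb}.
In 638b85c's history but not c276ecb's: {638b85c, f1e4c08} — 2 commits.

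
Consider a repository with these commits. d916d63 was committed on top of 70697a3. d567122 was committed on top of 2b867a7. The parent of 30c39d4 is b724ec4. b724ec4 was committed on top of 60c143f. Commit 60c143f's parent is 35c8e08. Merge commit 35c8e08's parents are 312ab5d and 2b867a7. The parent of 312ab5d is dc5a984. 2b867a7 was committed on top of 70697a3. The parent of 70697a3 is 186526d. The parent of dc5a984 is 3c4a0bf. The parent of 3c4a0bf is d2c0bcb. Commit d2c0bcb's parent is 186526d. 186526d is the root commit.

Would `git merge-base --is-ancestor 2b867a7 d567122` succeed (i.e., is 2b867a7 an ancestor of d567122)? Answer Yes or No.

Yes

Ancestors of d567122 (commits reachable by following parents): {186526d, 2b867a7, 70697a3, d567122}.
2b867a7 is in that set, so it is an ancestor of d567122.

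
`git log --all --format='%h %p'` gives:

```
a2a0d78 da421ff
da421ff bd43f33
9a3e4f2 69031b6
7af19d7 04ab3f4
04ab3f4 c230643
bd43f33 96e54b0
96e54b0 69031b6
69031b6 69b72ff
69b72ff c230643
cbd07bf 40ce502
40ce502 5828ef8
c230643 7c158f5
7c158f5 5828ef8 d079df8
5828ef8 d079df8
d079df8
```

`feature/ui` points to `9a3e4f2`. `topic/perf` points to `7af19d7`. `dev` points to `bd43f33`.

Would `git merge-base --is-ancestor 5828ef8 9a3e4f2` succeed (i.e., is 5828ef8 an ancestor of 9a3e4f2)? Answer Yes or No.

Ancestors of 9a3e4f2 (commits reachable by following parents): {5828ef8, 69031b6, 69b72ff, 7c158f5, 9a3e4f2, c230643, d079df8}.
5828ef8 is in that set, so it is an ancestor of 9a3e4f2.

Yes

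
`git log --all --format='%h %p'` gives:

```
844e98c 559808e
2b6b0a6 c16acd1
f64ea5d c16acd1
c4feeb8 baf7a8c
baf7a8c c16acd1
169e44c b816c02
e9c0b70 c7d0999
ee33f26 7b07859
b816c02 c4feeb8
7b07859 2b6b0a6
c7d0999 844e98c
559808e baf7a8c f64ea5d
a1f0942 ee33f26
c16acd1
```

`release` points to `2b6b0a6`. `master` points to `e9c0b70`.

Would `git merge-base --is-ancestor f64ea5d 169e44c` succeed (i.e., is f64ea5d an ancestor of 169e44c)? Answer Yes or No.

No

Ancestors of 169e44c: {169e44c, b816c02, baf7a8c, c16acd1, c4feeb8}.
f64ea5d is not in that set, so it is not an ancestor of 169e44c.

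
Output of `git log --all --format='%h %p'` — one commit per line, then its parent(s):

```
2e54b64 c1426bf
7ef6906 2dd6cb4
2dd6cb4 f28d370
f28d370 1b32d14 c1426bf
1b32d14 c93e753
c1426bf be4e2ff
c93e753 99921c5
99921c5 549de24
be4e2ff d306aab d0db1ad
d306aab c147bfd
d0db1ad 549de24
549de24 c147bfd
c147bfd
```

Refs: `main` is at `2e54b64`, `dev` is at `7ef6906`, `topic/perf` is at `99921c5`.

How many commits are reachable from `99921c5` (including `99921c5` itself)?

3

Walking parent pointers from 99921c5: reachable set = {549de24, 99921c5, c147bfd}.
That is 3 commits.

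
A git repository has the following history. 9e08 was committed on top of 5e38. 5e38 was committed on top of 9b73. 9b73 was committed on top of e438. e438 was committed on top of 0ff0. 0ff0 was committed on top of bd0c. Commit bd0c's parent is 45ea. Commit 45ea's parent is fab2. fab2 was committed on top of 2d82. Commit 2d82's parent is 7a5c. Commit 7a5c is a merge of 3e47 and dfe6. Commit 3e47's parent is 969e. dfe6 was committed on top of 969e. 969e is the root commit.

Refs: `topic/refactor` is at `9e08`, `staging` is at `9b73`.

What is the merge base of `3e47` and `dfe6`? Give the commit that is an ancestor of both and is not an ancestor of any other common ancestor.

Ancestors of 3e47: {3e47, 969e}.
Ancestors of dfe6: {969e, dfe6}.
Common ancestors: {969e}.
The only common ancestor is 969e, so it is the merge base.

969e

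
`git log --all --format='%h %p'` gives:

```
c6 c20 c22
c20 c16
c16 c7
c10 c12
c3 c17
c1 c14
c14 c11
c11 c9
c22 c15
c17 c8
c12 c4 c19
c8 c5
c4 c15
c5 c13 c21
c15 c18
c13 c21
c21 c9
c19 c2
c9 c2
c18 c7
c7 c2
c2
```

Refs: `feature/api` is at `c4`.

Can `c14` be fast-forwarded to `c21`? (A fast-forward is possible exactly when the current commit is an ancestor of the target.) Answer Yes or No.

No

A fast-forward from c14 to c21 is possible iff c14 is an ancestor of c21.
Ancestors of c21: {c2, c21, c9}.
c14 is not among them, so fast-forward is not possible.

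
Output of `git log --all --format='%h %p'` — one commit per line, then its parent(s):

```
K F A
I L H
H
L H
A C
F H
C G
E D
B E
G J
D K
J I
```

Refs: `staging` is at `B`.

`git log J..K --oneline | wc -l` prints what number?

5

Reachable from K: {A, C, F, G, H, I, J, K, L}.
Reachable from J: {H, I, J, L}.
In K's history but not J's: {A, C, F, G, K} — 5 commits.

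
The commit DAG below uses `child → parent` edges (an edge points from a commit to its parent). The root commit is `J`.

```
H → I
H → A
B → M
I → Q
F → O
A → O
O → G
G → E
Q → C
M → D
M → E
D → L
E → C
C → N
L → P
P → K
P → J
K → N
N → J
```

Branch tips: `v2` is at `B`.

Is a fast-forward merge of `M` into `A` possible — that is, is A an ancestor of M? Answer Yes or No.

A fast-forward from A to M is possible iff A is an ancestor of M.
Ancestors of M: {C, D, E, J, K, L, M, N, P}.
A is not among them, so fast-forward is not possible.

No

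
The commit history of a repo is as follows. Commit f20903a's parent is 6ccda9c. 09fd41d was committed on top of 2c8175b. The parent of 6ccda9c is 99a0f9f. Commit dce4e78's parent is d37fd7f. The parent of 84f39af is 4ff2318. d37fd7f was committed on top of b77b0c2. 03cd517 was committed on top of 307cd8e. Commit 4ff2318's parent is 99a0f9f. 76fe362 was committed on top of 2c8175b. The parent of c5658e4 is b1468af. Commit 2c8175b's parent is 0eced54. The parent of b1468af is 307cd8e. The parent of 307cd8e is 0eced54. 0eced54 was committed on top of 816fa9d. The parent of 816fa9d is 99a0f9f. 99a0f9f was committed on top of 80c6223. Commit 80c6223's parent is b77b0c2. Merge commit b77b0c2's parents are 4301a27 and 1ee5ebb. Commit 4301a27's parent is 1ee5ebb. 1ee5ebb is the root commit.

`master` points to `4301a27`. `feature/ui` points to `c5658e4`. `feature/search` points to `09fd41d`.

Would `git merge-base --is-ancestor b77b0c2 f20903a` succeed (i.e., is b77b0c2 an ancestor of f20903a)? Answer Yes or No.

Yes

Ancestors of f20903a (commits reachable by following parents): {1ee5ebb, 4301a27, 6ccda9c, 80c6223, 99a0f9f, b77b0c2, f20903a}.
b77b0c2 is in that set, so it is an ancestor of f20903a.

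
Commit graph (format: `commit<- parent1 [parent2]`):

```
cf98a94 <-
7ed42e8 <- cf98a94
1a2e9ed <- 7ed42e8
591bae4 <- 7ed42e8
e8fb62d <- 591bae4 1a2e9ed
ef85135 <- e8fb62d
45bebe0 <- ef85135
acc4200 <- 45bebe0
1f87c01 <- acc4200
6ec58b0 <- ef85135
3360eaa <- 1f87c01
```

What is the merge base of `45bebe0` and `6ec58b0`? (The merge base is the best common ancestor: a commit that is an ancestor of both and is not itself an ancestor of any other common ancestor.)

ef85135

Ancestors of 45bebe0: {1a2e9ed, 45bebe0, 591bae4, 7ed42e8, cf98a94, e8fb62d, ef85135}.
Ancestors of 6ec58b0: {1a2e9ed, 591bae4, 6ec58b0, 7ed42e8, cf98a94, e8fb62d, ef85135}.
Common ancestors: {1a2e9ed, 591bae4, 7ed42e8, cf98a94, e8fb62d, ef85135}.
Among these, ef85135 is not an ancestor of any other common ancestor — it is the merge base.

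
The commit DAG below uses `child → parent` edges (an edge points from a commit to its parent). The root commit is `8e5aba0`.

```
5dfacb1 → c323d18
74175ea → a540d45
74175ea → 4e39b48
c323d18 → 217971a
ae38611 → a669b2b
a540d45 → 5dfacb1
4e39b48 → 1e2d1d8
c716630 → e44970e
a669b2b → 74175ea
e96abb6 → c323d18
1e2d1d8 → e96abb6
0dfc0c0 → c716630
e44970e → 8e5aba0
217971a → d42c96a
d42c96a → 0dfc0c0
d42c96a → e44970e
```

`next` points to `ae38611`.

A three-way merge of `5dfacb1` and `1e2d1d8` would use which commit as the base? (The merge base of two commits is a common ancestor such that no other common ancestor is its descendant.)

c323d18

Ancestors of 5dfacb1: {0dfc0c0, 217971a, 5dfacb1, 8e5aba0, c323d18, c716630, d42c96a, e44970e}.
Ancestors of 1e2d1d8: {0dfc0c0, 1e2d1d8, 217971a, 8e5aba0, c323d18, c716630, d42c96a, e44970e, e96abb6}.
Common ancestors: {0dfc0c0, 217971a, 8e5aba0, c323d18, c716630, d42c96a, e44970e}.
Among these, c323d18 is not an ancestor of any other common ancestor — it is the merge base.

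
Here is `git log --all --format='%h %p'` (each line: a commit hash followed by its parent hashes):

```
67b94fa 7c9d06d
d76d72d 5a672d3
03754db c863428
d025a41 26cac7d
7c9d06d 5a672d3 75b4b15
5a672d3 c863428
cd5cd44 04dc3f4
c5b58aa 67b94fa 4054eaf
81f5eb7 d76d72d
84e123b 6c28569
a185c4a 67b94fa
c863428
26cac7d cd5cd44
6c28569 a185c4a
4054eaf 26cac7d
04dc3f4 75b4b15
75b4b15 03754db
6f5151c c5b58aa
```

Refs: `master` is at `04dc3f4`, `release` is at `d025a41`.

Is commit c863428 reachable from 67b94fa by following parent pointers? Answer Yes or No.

Ancestors of 67b94fa (commits reachable by following parents): {03754db, 5a672d3, 67b94fa, 75b4b15, 7c9d06d, c863428}.
c863428 is in that set, so it is an ancestor of 67b94fa.

Yes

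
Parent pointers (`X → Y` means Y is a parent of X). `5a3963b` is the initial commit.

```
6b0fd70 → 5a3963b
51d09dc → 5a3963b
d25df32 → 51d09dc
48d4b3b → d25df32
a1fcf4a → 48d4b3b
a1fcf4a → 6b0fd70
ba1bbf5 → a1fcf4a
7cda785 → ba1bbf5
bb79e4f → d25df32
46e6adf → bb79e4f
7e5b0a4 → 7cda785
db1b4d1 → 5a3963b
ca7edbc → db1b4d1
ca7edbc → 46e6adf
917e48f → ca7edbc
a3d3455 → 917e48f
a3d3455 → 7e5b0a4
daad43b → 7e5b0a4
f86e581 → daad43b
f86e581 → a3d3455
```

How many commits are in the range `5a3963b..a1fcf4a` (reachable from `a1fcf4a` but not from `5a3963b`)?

Reachable from a1fcf4a: {48d4b3b, 51d09dc, 5a3963b, 6b0fd70, a1fcf4a, d25df32}.
Reachable from 5a3963b: {5a3963b}.
In a1fcf4a's history but not 5a3963b's: {48d4b3b, 51d09dc, 6b0fd70, a1fcf4a, d25df32} — 5 commits.

5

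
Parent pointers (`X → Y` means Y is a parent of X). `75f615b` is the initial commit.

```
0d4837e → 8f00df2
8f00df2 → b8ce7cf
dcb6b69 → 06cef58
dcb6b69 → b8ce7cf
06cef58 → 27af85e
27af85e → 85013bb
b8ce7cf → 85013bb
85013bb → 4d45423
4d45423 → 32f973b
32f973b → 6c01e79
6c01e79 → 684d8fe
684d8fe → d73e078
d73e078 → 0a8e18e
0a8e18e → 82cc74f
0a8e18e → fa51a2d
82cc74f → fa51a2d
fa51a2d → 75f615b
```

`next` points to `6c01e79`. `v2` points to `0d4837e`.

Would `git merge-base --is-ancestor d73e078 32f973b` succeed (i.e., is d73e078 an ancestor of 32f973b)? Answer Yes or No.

Ancestors of 32f973b (commits reachable by following parents): {0a8e18e, 32f973b, 684d8fe, 6c01e79, 75f615b, 82cc74f, d73e078, fa51a2d}.
d73e078 is in that set, so it is an ancestor of 32f973b.

Yes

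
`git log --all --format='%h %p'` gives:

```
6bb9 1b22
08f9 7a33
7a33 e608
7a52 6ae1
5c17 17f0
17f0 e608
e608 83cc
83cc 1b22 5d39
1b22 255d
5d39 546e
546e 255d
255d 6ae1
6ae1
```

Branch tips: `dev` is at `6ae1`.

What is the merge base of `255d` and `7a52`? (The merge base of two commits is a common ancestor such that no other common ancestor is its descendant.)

Ancestors of 255d: {255d, 6ae1}.
Ancestors of 7a52: {6ae1, 7a52}.
Common ancestors: {6ae1}.
The only common ancestor is 6ae1, so it is the merge base.

6ae1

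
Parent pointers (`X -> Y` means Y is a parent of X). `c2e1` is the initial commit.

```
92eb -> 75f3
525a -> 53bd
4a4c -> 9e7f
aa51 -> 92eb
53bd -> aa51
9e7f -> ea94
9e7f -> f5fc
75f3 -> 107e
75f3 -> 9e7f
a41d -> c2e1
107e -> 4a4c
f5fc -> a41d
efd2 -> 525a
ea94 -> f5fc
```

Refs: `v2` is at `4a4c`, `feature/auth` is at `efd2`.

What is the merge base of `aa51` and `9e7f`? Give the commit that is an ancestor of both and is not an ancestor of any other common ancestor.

Ancestors of aa51: {107e, 4a4c, 75f3, 92eb, 9e7f, a41d, aa51, c2e1, ea94, f5fc}.
Ancestors of 9e7f: {9e7f, a41d, c2e1, ea94, f5fc}.
Common ancestors: {9e7f, a41d, c2e1, ea94, f5fc}.
Among these, 9e7f is not an ancestor of any other common ancestor — it is the merge base.

9e7f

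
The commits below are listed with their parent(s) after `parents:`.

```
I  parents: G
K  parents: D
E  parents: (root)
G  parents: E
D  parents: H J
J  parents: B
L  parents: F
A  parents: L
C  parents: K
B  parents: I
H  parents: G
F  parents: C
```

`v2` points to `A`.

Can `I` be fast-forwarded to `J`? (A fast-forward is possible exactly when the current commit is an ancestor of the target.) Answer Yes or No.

Yes

A fast-forward from I to J is possible iff I is an ancestor of J.
Ancestors of J: {B, E, G, I, J}.
I is among them, so fast-forward is possible.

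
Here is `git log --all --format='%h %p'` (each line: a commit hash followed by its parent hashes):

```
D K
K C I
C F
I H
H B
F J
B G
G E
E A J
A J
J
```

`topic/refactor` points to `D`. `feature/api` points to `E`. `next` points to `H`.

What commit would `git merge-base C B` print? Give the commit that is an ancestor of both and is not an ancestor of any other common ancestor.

Ancestors of C: {C, F, J}.
Ancestors of B: {A, B, E, G, J}.
Common ancestors: {J}.
The only common ancestor is J, so it is the merge base.

J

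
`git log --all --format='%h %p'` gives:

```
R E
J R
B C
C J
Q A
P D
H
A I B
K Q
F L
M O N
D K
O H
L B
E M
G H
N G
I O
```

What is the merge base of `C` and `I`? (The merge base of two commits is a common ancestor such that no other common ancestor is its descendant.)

O

Ancestors of C: {C, E, G, H, J, M, N, O, R}.
Ancestors of I: {H, I, O}.
Common ancestors: {H, O}.
Among these, O is not an ancestor of any other common ancestor — it is the merge base.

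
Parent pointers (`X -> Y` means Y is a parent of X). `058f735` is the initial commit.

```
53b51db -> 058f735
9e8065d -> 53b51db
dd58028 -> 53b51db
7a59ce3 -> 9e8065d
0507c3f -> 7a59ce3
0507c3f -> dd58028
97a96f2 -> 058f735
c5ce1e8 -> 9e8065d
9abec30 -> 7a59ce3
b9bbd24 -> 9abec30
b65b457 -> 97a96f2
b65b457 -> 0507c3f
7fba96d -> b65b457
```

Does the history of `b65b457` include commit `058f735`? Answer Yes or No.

Ancestors of b65b457 (commits reachable by following parents): {0507c3f, 058f735, 53b51db, 7a59ce3, 97a96f2, 9e8065d, b65b457, dd58028}.
058f735 is in that set, so it is an ancestor of b65b457.

Yes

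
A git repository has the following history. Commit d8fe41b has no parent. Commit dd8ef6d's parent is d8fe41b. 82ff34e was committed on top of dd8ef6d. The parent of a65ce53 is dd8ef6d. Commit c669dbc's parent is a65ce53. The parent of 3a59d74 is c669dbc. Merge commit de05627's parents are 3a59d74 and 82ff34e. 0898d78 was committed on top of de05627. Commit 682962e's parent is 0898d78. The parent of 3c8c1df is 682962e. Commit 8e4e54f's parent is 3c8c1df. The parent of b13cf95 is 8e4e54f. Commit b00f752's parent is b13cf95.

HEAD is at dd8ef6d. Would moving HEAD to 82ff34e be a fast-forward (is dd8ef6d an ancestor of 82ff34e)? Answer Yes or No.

Yes

A fast-forward from dd8ef6d to 82ff34e is possible iff dd8ef6d is an ancestor of 82ff34e.
Ancestors of 82ff34e: {82ff34e, d8fe41b, dd8ef6d}.
dd8ef6d is among them, so fast-forward is possible.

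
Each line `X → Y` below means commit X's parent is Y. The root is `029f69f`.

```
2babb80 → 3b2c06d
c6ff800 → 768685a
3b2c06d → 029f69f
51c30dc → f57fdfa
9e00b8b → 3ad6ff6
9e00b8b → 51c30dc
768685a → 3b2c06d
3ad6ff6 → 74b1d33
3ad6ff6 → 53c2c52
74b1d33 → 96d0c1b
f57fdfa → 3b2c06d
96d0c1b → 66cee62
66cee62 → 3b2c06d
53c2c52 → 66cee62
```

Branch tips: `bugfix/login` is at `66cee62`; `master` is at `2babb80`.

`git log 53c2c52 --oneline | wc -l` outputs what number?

Walking parent pointers from 53c2c52: reachable set = {029f69f, 3b2c06d, 53c2c52, 66cee62}.
That is 4 commits.

4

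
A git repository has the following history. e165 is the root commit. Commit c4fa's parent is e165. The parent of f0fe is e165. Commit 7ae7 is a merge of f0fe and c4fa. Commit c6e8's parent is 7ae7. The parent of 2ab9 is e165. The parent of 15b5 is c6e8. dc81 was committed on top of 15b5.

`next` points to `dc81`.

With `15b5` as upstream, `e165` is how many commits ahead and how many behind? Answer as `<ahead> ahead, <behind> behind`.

0 ahead, 5 behind

Reachable from e165: {e165}.
Reachable from 15b5: {15b5, 7ae7, c4fa, c6e8, e165, f0fe}.
Only in e165's history (ahead): {} — 0.
Only in 15b5's history (behind): {15b5, 7ae7, c4fa, c6e8, f0fe} — 5.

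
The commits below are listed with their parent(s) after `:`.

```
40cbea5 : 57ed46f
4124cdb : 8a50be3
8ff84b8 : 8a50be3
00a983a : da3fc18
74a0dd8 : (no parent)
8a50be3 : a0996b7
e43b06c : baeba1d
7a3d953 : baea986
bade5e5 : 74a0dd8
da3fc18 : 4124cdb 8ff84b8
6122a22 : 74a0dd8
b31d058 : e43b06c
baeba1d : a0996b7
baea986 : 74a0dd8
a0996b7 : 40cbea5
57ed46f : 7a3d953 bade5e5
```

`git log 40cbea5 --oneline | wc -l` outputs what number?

6

Walking parent pointers from 40cbea5: reachable set = {40cbea5, 57ed46f, 74a0dd8, 7a3d953, bade5e5, baea986}.
That is 6 commits.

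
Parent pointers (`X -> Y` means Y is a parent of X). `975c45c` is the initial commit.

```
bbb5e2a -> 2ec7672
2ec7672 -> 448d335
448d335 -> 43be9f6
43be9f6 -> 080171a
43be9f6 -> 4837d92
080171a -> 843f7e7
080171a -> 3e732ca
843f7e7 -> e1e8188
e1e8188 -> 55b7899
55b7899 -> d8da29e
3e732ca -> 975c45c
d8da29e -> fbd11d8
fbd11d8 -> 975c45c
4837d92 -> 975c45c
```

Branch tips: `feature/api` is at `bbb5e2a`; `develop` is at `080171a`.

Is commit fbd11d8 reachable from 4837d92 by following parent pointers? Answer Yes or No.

No

Ancestors of 4837d92: {4837d92, 975c45c}.
fbd11d8 is not in that set, so it is not an ancestor of 4837d92.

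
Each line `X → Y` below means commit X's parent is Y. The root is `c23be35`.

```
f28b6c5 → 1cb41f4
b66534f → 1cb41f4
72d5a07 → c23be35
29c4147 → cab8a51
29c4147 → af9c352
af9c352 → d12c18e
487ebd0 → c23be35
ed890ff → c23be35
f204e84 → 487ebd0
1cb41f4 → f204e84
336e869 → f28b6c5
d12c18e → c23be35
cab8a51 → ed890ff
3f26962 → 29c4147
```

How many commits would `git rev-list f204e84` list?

3

Walking parent pointers from f204e84: reachable set = {487ebd0, c23be35, f204e84}.
That is 3 commits.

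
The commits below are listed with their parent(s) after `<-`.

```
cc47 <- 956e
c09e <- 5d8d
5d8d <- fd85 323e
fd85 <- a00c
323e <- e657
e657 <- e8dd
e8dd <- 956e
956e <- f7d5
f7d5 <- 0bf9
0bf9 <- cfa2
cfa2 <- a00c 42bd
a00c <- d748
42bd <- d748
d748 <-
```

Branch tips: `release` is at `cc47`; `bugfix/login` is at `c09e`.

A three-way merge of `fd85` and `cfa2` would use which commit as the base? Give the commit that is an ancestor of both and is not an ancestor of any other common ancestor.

Ancestors of fd85: {a00c, d748, fd85}.
Ancestors of cfa2: {42bd, a00c, cfa2, d748}.
Common ancestors: {a00c, d748}.
Among these, a00c is not an ancestor of any other common ancestor — it is the merge base.

a00c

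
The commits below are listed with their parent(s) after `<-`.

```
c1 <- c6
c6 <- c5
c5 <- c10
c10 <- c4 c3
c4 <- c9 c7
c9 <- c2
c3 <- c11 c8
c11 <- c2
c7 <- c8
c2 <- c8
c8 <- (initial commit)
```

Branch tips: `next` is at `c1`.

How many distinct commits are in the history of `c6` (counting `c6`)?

Walking parent pointers from c6: reachable set = {c10, c11, c2, c3, c4, c5, c6, c7, c8, c9}.
That is 10 commits.

10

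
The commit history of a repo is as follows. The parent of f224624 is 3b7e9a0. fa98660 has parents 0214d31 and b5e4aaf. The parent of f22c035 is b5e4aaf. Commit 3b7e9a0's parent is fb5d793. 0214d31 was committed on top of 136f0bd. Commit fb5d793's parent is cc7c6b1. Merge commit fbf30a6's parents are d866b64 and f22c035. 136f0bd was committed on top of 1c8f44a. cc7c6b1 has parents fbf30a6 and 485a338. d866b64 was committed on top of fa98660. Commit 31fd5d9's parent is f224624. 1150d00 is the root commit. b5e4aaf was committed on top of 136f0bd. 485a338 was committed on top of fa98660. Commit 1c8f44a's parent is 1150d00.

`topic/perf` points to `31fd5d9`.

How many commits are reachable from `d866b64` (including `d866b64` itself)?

Walking parent pointers from d866b64: reachable set = {0214d31, 1150d00, 136f0bd, 1c8f44a, b5e4aaf, d866b64, fa98660}.
That is 7 commits.

7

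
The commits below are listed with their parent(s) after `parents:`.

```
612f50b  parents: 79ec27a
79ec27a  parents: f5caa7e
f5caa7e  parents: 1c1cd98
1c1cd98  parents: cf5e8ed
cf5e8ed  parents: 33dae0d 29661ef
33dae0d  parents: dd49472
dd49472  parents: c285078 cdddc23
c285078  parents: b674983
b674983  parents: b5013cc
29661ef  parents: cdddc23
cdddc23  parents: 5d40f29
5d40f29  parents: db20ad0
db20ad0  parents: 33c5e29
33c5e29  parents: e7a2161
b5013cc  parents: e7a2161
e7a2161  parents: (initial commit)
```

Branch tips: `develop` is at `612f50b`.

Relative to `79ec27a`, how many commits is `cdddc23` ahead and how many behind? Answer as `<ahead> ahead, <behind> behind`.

Reachable from cdddc23: {33c5e29, 5d40f29, cdddc23, db20ad0, e7a2161}.
Reachable from 79ec27a: {1c1cd98, 29661ef, 33c5e29, 33dae0d, 5d40f29, 79ec27a, b5013cc, b674983, c285078, cdddc23, cf5e8ed, db20ad0, dd49472, e7a2161, f5caa7e}.
Only in cdddc23's history (ahead): {} — 0.
Only in 79ec27a's history (behind): {1c1cd98, 29661ef, 33dae0d, 79ec27a, b5013cc, b674983, c285078, cf5e8ed, dd49472, f5caa7e} — 10.

0 ahead, 10 behind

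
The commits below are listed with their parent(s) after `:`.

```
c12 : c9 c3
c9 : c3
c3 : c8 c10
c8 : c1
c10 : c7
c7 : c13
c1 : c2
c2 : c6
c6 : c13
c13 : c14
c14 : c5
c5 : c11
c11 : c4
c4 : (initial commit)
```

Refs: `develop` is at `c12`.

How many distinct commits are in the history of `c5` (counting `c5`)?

3

Walking parent pointers from c5: reachable set = {c11, c4, c5}.
That is 3 commits.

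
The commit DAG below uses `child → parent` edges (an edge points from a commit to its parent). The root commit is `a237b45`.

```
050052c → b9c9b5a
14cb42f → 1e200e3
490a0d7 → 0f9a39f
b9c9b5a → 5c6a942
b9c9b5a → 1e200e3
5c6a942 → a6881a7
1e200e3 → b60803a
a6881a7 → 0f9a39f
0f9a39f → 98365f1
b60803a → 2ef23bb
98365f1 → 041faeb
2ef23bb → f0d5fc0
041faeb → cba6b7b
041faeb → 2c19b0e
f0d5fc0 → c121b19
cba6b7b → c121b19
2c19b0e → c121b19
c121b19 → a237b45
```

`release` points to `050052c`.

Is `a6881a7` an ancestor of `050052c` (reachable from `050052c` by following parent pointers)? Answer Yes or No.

Ancestors of 050052c (commits reachable by following parents): {041faeb, 050052c, 0f9a39f, 1e200e3, 2c19b0e, 2ef23bb, 5c6a942, 98365f1, a237b45, a6881a7, b60803a, b9c9b5a, c121b19, cba6b7b, f0d5fc0}.
a6881a7 is in that set, so it is an ancestor of 050052c.

Yes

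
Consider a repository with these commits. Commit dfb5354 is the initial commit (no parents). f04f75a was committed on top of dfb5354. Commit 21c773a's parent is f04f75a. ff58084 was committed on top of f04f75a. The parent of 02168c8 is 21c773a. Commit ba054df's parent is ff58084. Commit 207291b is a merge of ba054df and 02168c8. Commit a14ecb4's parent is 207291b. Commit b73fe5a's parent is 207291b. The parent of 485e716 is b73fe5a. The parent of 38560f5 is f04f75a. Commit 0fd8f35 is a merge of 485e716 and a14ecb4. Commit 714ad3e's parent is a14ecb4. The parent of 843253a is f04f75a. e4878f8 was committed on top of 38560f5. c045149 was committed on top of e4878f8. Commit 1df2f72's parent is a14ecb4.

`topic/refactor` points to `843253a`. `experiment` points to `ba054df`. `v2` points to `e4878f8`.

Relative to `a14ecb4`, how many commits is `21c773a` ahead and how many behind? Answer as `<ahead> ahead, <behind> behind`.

0 ahead, 5 behind

Reachable from 21c773a: {21c773a, dfb5354, f04f75a}.
Reachable from a14ecb4: {02168c8, 207291b, 21c773a, a14ecb4, ba054df, dfb5354, f04f75a, ff58084}.
Only in 21c773a's history (ahead): {} — 0.
Only in a14ecb4's history (behind): {02168c8, 207291b, a14ecb4, ba054df, ff58084} — 5.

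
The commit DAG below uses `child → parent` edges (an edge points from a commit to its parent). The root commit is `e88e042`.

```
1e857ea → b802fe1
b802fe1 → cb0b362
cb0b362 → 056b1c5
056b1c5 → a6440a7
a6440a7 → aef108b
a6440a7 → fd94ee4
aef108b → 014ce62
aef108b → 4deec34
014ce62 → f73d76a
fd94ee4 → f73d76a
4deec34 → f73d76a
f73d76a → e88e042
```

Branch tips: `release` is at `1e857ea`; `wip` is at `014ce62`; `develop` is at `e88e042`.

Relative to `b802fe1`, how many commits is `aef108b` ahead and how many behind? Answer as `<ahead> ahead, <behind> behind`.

0 ahead, 5 behind

Reachable from aef108b: {014ce62, 4deec34, aef108b, e88e042, f73d76a}.
Reachable from b802fe1: {014ce62, 056b1c5, 4deec34, a6440a7, aef108b, b802fe1, cb0b362, e88e042, f73d76a, fd94ee4}.
Only in aef108b's history (ahead): {} — 0.
Only in b802fe1's history (behind): {056b1c5, a6440a7, b802fe1, cb0b362, fd94ee4} — 5.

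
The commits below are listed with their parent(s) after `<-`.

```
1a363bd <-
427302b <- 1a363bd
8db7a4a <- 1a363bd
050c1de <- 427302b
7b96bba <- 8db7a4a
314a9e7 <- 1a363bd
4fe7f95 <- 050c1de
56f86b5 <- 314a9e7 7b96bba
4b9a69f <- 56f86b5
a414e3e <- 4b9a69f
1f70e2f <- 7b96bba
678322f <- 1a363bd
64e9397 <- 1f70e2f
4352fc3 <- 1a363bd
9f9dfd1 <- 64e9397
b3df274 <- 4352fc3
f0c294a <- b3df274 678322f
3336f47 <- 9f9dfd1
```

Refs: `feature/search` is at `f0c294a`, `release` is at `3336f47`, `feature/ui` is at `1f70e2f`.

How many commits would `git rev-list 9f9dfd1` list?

6

Walking parent pointers from 9f9dfd1: reachable set = {1a363bd, 1f70e2f, 64e9397, 7b96bba, 8db7a4a, 9f9dfd1}.
That is 6 commits.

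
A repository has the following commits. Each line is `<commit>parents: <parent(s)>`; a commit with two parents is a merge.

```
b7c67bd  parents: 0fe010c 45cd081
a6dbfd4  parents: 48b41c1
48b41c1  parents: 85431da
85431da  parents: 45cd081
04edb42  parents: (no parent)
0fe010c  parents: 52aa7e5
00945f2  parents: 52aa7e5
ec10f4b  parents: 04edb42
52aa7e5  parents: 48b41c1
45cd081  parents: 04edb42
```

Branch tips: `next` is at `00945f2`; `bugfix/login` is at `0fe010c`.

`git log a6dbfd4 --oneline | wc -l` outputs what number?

5

Walking parent pointers from a6dbfd4: reachable set = {04edb42, 45cd081, 48b41c1, 85431da, a6dbfd4}.
That is 5 commits.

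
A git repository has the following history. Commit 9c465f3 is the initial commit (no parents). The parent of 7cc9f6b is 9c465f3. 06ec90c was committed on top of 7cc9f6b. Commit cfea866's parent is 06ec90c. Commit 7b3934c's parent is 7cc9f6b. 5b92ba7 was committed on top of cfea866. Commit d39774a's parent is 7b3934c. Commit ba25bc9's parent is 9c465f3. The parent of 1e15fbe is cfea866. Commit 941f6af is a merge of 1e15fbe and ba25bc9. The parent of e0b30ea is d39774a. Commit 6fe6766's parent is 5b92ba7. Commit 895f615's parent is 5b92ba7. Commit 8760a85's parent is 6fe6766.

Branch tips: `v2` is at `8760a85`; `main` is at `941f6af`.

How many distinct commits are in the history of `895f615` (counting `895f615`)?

Walking parent pointers from 895f615: reachable set = {06ec90c, 5b92ba7, 7cc9f6b, 895f615, 9c465f3, cfea866}.
That is 6 commits.

6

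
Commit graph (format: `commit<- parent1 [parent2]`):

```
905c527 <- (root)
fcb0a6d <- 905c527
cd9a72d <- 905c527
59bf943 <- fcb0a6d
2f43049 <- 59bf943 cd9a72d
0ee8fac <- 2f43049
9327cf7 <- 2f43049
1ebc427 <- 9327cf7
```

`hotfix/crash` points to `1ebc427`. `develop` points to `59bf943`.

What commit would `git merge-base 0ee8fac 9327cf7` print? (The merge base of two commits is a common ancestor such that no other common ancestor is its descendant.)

Ancestors of 0ee8fac: {0ee8fac, 2f43049, 59bf943, 905c527, cd9a72d, fcb0a6d}.
Ancestors of 9327cf7: {2f43049, 59bf943, 905c527, 9327cf7, cd9a72d, fcb0a6d}.
Common ancestors: {2f43049, 59bf943, 905c527, cd9a72d, fcb0a6d}.
Among these, 2f43049 is not an ancestor of any other common ancestor — it is the merge base.

2f43049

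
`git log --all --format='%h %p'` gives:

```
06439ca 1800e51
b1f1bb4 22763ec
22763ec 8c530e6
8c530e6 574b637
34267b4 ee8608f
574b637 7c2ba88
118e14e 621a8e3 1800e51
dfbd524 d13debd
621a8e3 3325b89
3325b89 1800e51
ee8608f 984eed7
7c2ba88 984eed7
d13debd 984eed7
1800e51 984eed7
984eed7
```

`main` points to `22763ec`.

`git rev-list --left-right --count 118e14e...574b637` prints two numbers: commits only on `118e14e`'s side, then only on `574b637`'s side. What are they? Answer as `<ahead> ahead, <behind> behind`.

4 ahead, 2 behind

Reachable from 118e14e: {118e14e, 1800e51, 3325b89, 621a8e3, 984eed7}.
Reachable from 574b637: {574b637, 7c2ba88, 984eed7}.
Only in 118e14e's history (ahead): {118e14e, 1800e51, 3325b89, 621a8e3} — 4.
Only in 574b637's history (behind): {574b637, 7c2ba88} — 2.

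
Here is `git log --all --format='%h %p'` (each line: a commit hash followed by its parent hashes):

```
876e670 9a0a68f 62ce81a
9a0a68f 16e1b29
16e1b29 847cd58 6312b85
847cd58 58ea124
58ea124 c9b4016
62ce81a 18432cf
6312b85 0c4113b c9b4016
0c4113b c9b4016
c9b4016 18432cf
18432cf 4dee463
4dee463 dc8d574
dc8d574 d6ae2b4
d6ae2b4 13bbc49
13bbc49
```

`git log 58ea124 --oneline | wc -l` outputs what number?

Walking parent pointers from 58ea124: reachable set = {13bbc49, 18432cf, 4dee463, 58ea124, c9b4016, d6ae2b4, dc8d574}.
That is 7 commits.

7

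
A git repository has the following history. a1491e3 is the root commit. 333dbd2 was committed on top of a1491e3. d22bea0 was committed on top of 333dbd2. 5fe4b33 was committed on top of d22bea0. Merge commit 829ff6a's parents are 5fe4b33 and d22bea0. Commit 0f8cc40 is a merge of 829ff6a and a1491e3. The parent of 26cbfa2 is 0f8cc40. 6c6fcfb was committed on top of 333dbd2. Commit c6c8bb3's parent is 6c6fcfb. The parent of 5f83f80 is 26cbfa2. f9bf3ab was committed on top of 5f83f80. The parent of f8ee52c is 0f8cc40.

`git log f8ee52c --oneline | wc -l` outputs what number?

7

Walking parent pointers from f8ee52c: reachable set = {0f8cc40, 333dbd2, 5fe4b33, 829ff6a, a1491e3, d22bea0, f8ee52c}.
That is 7 commits.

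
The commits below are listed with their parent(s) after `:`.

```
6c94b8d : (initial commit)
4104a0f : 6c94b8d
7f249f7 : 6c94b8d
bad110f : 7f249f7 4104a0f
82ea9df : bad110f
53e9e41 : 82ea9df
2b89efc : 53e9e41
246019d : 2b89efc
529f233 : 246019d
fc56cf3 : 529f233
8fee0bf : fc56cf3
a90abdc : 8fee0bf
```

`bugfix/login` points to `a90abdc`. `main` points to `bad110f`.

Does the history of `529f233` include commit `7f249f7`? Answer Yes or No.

Ancestors of 529f233 (commits reachable by following parents): {246019d, 2b89efc, 4104a0f, 529f233, 53e9e41, 6c94b8d, 7f249f7, 82ea9df, bad110f}.
7f249f7 is in that set, so it is an ancestor of 529f233.

Yes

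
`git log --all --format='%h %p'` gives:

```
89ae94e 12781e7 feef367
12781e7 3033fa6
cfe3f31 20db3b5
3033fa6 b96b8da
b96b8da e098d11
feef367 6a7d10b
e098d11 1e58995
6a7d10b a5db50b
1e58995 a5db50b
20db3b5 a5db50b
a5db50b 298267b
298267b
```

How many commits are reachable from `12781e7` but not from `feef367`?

5

Reachable from 12781e7: {12781e7, 1e58995, 298267b, 3033fa6, a5db50b, b96b8da, e098d11}.
Reachable from feef367: {298267b, 6a7d10b, a5db50b, feef367}.
In 12781e7's history but not feef367's: {12781e7, 1e58995, 3033fa6, b96b8da, e098d11} — 5 commits.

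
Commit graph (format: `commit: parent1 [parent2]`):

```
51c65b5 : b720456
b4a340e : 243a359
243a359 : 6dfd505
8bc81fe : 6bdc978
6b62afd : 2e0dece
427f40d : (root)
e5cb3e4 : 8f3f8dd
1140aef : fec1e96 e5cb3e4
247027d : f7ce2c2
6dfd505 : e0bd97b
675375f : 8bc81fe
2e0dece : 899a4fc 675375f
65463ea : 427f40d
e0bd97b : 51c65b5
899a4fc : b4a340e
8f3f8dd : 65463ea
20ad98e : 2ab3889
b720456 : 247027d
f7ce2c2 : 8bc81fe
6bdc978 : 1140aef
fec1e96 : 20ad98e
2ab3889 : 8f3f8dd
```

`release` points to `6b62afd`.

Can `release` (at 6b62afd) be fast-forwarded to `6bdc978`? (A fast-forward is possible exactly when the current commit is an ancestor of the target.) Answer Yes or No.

No

A fast-forward from 6b62afd to 6bdc978 is possible iff 6b62afd is an ancestor of 6bdc978.
Ancestors of 6bdc978: {1140aef, 20ad98e, 2ab3889, 427f40d, 65463ea, 6bdc978, 8f3f8dd, e5cb3e4, fec1e96}.
6b62afd is not among them, so fast-forward is not possible.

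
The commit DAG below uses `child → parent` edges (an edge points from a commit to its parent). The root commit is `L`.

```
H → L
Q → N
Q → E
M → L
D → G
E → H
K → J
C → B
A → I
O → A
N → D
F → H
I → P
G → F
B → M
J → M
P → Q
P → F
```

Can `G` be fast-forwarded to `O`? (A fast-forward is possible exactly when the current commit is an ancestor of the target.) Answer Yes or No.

Yes

A fast-forward from G to O is possible iff G is an ancestor of O.
Ancestors of O: {A, D, E, F, G, H, I, L, N, O, P, Q}.
G is among them, so fast-forward is possible.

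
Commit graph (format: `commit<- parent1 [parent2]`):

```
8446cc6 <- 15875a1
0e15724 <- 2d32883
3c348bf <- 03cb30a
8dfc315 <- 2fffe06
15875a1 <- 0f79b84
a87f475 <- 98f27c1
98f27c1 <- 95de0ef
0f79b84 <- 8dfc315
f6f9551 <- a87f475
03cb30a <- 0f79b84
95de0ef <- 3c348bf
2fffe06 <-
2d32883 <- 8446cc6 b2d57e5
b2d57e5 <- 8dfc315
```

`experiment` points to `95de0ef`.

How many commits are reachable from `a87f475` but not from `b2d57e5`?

6

Reachable from a87f475: {03cb30a, 0f79b84, 2fffe06, 3c348bf, 8dfc315, 95de0ef, 98f27c1, a87f475}.
Reachable from b2d57e5: {2fffe06, 8dfc315, b2d57e5}.
In a87f475's history but not b2d57e5's: {03cb30a, 0f79b84, 3c348bf, 95de0ef, 98f27c1, a87f475} — 6 commits.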